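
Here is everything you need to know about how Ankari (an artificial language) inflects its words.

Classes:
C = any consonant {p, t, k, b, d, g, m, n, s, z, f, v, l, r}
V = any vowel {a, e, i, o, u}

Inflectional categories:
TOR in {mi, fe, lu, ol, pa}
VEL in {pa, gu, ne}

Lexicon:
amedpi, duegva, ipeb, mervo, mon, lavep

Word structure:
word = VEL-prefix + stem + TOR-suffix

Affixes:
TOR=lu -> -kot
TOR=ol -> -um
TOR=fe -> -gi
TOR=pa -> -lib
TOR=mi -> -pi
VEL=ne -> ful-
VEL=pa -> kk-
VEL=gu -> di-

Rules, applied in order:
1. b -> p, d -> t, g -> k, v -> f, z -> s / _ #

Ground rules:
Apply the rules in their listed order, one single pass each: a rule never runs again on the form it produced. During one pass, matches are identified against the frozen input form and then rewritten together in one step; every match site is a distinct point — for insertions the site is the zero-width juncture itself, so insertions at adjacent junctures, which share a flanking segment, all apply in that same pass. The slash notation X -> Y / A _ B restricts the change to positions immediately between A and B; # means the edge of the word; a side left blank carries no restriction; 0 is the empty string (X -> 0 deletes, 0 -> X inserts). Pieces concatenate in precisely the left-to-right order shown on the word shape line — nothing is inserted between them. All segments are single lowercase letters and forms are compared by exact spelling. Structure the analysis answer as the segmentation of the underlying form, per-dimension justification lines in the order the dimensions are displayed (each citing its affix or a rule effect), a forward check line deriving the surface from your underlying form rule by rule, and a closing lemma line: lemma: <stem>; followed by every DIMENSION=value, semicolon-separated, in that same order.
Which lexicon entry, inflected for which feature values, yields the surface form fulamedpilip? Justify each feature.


underlying: ful-amedpi-lib
TOR=pa - signalled by the affix -lib
VEL=ne - signalled by the affix ful-
check: fulamedpilib -> fulamedpilip
lemma: amedpi; TOR=pa; VEL=ne


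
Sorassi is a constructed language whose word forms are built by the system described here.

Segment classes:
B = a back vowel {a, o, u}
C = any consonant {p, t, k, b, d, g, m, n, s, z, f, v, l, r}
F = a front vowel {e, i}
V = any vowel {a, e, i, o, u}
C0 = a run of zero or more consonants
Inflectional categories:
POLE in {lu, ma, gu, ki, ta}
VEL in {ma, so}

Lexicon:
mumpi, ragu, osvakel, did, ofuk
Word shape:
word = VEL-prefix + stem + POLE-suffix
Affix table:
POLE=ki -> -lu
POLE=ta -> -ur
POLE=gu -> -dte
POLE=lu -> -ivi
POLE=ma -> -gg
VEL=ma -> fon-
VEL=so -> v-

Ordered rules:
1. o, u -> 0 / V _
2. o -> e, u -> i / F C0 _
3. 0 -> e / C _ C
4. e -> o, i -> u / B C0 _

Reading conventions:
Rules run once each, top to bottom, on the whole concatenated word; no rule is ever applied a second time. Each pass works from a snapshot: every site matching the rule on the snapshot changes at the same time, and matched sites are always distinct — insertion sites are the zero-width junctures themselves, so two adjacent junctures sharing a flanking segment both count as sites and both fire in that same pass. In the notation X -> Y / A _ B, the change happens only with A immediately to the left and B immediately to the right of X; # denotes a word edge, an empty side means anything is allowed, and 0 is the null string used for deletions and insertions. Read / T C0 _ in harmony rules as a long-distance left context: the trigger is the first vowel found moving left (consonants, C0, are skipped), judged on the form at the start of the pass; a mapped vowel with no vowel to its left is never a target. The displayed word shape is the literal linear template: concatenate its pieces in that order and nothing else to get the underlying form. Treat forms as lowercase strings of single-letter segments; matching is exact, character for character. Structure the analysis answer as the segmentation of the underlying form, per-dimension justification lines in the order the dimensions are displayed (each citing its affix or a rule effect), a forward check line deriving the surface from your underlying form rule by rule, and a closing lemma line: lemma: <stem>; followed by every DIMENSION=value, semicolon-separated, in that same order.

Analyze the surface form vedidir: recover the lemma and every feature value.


underlying: v-did-ur
POLE=ta - signalled by the affix -ur
VEL=so - signalled by the affix v-
check: vdidur -> vdidur -> vdidir -> vedidir -> vedidir
lemma: did; POLE=ta; VEL=so


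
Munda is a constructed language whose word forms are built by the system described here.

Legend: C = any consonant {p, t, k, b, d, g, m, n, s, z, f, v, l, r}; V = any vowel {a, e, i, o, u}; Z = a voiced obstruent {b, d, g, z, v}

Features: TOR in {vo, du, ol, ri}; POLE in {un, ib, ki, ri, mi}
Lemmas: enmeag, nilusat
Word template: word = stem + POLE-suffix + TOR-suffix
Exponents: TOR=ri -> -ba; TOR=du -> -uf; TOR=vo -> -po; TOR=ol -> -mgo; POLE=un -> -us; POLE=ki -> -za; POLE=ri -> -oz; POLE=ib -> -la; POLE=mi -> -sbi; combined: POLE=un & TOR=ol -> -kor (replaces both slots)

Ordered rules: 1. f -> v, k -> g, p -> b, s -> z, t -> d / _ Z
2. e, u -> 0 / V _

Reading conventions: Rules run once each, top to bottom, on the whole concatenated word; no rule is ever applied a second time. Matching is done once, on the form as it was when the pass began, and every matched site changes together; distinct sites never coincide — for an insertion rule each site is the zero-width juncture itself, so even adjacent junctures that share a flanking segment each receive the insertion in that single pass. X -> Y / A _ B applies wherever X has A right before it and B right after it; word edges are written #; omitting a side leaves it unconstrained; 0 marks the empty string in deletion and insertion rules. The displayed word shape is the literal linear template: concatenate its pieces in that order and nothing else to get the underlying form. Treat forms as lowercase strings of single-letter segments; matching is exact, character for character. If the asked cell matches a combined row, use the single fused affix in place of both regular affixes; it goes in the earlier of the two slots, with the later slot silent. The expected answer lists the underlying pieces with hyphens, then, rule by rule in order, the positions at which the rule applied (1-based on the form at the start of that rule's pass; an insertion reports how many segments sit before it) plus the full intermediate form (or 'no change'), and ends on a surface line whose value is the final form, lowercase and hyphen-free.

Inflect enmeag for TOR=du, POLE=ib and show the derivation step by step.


underlying: enmeag-la-uf
1. f -> v, k -> g, p -> b, s -> z, t -> d / _ Z: no change
2. e, u -> 0 / V _: fires at position(s) 9: enmeaglaf
surface: enmeaglaf


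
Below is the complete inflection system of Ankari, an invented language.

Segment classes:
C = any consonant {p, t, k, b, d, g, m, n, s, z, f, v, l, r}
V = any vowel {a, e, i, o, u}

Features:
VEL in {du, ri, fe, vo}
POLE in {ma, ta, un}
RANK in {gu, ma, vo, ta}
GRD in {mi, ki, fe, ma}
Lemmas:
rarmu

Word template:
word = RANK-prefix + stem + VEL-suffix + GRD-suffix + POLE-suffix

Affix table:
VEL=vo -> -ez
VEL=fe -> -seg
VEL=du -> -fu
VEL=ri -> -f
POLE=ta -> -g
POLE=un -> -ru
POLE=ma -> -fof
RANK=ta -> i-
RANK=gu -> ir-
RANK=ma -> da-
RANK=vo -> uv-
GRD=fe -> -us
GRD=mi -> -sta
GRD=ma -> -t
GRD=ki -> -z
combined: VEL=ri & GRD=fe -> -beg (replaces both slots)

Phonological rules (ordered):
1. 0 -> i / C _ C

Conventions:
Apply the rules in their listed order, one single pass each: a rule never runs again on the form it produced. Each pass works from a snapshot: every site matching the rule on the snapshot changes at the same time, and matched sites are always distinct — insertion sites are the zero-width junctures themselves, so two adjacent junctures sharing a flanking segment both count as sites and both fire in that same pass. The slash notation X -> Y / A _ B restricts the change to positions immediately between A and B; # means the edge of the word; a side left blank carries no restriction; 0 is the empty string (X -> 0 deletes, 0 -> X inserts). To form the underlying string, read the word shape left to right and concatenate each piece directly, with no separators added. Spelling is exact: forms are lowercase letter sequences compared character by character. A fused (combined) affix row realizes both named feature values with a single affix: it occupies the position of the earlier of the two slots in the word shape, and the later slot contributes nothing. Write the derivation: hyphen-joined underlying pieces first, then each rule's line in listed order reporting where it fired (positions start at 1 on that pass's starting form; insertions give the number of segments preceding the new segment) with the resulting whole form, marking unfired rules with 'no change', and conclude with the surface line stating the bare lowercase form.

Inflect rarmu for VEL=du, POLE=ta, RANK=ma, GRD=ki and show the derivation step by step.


underlying: da-rarmu-fu-z-g
1. 0 -> i / C _ C: inserts after position(s) 5, 10: dararimufuzig
surface: dararimufuzig


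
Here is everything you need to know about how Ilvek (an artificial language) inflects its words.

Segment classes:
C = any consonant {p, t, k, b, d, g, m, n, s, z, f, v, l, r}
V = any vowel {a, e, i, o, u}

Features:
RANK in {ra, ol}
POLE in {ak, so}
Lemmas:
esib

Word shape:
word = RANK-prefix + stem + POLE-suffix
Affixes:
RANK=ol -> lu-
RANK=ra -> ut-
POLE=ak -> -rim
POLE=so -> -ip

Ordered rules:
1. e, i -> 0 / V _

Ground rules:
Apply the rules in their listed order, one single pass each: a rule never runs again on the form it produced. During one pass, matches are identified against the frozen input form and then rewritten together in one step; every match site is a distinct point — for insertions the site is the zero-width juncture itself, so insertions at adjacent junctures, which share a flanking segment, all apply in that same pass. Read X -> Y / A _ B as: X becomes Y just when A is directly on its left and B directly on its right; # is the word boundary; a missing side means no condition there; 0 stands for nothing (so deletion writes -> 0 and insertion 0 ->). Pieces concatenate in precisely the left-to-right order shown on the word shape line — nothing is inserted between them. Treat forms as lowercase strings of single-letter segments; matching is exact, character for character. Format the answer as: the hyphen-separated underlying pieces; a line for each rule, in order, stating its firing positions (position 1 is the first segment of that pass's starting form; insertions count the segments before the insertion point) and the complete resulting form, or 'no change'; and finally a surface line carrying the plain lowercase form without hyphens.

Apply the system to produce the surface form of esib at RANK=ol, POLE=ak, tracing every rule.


underlying: lu-esib-rim
1. e, i -> 0 / V _: fires at position(s) 3: lusibrim
surface: lusibrim


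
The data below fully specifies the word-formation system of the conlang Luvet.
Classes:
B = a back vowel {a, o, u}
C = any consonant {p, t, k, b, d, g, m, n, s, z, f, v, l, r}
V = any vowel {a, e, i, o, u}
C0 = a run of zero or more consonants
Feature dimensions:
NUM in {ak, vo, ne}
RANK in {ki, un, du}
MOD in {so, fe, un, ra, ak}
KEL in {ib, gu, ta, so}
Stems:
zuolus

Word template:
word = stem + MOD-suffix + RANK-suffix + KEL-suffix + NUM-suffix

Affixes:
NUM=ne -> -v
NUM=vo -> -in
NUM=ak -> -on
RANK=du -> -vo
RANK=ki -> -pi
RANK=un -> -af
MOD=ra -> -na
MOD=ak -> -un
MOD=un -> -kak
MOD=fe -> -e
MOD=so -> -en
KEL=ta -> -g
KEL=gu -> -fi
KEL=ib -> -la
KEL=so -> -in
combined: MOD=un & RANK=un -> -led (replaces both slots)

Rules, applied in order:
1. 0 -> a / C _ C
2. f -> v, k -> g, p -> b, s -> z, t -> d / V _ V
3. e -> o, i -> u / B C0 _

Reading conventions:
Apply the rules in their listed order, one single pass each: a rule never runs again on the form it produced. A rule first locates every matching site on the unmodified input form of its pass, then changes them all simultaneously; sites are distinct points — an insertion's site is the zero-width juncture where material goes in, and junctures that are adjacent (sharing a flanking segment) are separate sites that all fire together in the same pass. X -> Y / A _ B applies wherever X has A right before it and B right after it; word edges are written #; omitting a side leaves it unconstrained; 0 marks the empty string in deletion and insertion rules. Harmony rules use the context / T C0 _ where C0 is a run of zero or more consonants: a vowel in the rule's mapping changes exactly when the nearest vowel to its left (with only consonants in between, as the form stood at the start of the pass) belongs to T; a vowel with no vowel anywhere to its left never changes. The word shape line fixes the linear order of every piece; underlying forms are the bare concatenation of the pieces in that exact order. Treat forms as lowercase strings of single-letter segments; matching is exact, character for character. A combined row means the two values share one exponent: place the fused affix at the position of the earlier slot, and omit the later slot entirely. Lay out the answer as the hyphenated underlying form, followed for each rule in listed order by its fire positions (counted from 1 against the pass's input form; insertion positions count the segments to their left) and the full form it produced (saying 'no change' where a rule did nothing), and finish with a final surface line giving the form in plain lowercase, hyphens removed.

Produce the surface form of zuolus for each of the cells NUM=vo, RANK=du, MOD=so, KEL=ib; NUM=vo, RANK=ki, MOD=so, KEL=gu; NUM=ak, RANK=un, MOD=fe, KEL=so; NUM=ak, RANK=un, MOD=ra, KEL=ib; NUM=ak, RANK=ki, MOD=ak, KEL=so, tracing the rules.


cell NUM=vo, RANK=du, MOD=so, KEL=ib:
underlying: zuolus-en-vo-la-in
1. 0 -> a / C _ C: inserts after position(s) 8: zuolusenavolain
2. f -> v, k -> g, p -> b, s -> z, t -> d / V _ V: fires at position(s) 6: zuoluzenavolain
3. e -> o, i -> u / B C0 _: fires at position(s) 7, 14: zuoluzonavolaun
surface: zuoluzonavolaun

cell NUM=vo, RANK=ki, MOD=so, KEL=gu:
underlying: zuolus-en-pi-fi-in
1. 0 -> a / C _ C: inserts after position(s) 8: zuolusenapifiin
2. f -> v, k -> g, p -> b, s -> z, t -> d / V _ V: fires at position(s) 6, 10, 12: zuoluzenabiviin
3. e -> o, i -> u / B C0 _: fires at position(s) 7, 11: zuoluzonabuviin
surface: zuoluzonabuviin

cell NUM=ak, RANK=un, MOD=fe, KEL=so:
underlying: zuolus-e-af-in-on
1. 0 -> a / C _ C: no change
2. f -> v, k -> g, p -> b, s -> z, t -> d / V _ V: fires at position(s) 6, 9: zuoluzeavinon
3. e -> o, i -> u / B C0 _: fires at position(s) 7, 10: zuoluzoavunon
surface: zuoluzoavunon

cell NUM=ak, RANK=un, MOD=ra, KEL=ib:
underlying: zuolus-na-af-la-on
1. 0 -> a / C _ C: inserts after position(s) 6, 10: zuolusanaafalaon
2. f -> v, k -> g, p -> b, s -> z, t -> d / V _ V: fires at position(s) 6, 11: zuoluzanaavalaon
3. e -> o, i -> u / B C0 _: no change
surface: zuoluzanaavalaon

cell NUM=ak, RANK=ki, MOD=ak, KEL=so:
underlying: zuolus-un-pi-in-on
1. 0 -> a / C _ C: inserts after position(s) 8: zuolusunapiinon
2. f -> v, k -> g, p -> b, s -> z, t -> d / V _ V: fires at position(s) 6, 10: zuoluzunabiinon
3. e -> o, i -> u / B C0 _: fires at position(s) 11: zuoluzunabuinon
surface: zuoluzunabuinon


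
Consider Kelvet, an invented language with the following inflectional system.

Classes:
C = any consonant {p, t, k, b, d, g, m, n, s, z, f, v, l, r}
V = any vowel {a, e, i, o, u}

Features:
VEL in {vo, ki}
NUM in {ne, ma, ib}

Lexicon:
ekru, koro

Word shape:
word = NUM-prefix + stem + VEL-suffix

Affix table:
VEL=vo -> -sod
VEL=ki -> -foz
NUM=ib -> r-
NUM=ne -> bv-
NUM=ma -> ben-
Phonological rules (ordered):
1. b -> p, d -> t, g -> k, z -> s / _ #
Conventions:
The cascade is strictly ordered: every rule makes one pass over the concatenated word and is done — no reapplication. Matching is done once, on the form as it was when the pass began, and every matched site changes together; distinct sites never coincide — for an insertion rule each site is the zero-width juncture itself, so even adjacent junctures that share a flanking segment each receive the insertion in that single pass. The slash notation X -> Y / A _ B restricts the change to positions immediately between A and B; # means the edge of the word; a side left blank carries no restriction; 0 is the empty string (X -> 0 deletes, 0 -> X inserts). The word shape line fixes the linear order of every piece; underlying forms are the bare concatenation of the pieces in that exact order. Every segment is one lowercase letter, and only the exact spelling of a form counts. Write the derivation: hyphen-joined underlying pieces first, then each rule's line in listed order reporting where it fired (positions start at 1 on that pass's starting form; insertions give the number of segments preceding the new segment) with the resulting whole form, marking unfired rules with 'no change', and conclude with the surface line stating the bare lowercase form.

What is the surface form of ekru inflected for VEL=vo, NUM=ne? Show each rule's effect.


underlying: bv-ekru-sod
1. b -> p, d -> t, g -> k, z -> s / _ #: fires at position(s) 9: bvekrusot
surface: bvekrusot


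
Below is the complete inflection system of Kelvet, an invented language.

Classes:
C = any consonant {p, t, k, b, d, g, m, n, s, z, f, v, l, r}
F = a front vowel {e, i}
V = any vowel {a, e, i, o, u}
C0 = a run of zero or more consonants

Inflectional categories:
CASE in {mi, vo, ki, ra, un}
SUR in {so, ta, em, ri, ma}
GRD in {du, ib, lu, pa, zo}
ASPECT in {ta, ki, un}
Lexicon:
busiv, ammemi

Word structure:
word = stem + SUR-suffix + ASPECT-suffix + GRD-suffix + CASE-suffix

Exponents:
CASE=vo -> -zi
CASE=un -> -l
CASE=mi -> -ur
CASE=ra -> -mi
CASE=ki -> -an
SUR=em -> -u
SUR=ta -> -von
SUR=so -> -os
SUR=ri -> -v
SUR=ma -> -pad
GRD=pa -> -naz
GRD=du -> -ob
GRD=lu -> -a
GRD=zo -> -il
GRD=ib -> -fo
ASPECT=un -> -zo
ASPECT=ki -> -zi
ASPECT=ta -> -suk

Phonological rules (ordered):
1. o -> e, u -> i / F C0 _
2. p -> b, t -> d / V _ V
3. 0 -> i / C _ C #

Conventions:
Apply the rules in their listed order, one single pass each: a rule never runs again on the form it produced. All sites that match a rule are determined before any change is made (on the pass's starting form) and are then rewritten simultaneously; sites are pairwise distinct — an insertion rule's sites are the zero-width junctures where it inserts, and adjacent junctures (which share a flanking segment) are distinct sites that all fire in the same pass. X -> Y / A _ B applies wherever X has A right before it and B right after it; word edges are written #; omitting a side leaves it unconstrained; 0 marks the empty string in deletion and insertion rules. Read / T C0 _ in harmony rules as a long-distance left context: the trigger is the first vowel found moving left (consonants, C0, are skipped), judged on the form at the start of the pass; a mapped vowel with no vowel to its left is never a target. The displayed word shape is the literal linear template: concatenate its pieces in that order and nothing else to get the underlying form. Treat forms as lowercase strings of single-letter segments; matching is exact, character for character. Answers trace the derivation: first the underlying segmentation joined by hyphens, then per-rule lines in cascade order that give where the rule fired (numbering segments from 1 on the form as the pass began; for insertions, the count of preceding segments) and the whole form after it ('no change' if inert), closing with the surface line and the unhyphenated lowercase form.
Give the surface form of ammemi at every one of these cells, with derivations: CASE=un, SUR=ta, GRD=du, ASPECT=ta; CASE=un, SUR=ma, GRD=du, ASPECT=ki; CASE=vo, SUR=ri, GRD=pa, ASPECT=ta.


cell CASE=un, SUR=ta, GRD=du, ASPECT=ta:
underlying: ammemi-von-suk-ob-l
1. o -> e, u -> i / F C0 _: fires at position(s) 8: ammemivensukobl
2. p -> b, t -> d / V _ V: no change
3. 0 -> i / C _ C #: inserts after position(s) 14: ammemivensukobil
surface: ammemivensukobil

cell CASE=un, SUR=ma, GRD=du, ASPECT=ki:
underlying: ammemi-pad-zi-ob-l
1. o -> e, u -> i / F C0 _: fires at position(s) 12: ammemipadziebl
2. p -> b, t -> d / V _ V: fires at position(s) 7: ammemibadziebl
3. 0 -> i / C _ C #: inserts after position(s) 13: ammemibadziebil
surface: ammemibadziebil

cell CASE=vo, SUR=ri, GRD=pa, ASPECT=ta:
underlying: ammemi-v-suk-naz-zi
1. o -> e, u -> i / F C0 _: fires at position(s) 9: ammemivsiknazzi
2. p -> b, t -> d / V _ V: no change
3. 0 -> i / C _ C #: no change
surface: ammemivsiknazzi


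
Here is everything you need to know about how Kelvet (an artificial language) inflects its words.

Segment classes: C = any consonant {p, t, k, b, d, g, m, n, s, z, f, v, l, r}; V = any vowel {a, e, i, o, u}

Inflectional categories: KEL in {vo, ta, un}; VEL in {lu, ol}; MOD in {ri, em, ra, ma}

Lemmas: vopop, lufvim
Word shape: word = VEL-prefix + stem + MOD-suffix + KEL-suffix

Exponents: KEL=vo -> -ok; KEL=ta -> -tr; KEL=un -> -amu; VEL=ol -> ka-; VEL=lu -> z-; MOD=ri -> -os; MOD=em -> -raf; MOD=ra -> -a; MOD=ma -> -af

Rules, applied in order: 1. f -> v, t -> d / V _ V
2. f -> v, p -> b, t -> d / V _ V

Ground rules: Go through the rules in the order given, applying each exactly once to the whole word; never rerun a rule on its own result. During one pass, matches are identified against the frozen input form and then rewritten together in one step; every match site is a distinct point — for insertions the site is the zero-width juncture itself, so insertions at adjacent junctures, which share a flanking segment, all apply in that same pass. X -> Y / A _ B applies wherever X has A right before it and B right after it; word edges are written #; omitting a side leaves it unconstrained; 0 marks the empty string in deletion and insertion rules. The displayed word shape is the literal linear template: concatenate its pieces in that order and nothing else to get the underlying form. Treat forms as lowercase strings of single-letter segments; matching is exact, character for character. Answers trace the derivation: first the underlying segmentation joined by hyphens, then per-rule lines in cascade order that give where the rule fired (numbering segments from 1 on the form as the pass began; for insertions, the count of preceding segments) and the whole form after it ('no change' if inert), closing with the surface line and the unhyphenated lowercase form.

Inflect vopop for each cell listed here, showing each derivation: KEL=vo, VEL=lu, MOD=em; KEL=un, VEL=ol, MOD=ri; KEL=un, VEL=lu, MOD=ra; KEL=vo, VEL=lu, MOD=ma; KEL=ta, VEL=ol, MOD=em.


cell KEL=vo, VEL=lu, MOD=em:
underlying: z-vopop-raf-ok
1. f -> v, t -> d / V _ V: fires at position(s) 9: zvopopravok
2. f -> v, p -> b, t -> d / V _ V: fires at position(s) 4: zvobopravok
surface: zvobopravok

cell KEL=un, VEL=ol, MOD=ri:
underlying: ka-vopop-os-amu
1. f -> v, t -> d / V _ V: no change
2. f -> v, p -> b, t -> d / V _ V: fires at position(s) 5, 7: kavobobosamu
surface: kavobobosamu

cell KEL=un, VEL=lu, MOD=ra:
underlying: z-vopop-a-amu
1. f -> v, t -> d / V _ V: no change
2. f -> v, p -> b, t -> d / V _ V: fires at position(s) 4, 6: zvobobaamu
surface: zvobobaamu

cell KEL=vo, VEL=lu, MOD=ma:
underlying: z-vopop-af-ok
1. f -> v, t -> d / V _ V: fires at position(s) 8: zvopopavok
2. f -> v, p -> b, t -> d / V _ V: fires at position(s) 4, 6: zvobobavok
surface: zvobobavok

cell KEL=ta, VEL=ol, MOD=em:
underlying: ka-vopop-raf-tr
1. f -> v, t -> d / V _ V: no change
2. f -> v, p -> b, t -> d / V _ V: fires at position(s) 5: kavobopraftr
surface: kavobopraftr


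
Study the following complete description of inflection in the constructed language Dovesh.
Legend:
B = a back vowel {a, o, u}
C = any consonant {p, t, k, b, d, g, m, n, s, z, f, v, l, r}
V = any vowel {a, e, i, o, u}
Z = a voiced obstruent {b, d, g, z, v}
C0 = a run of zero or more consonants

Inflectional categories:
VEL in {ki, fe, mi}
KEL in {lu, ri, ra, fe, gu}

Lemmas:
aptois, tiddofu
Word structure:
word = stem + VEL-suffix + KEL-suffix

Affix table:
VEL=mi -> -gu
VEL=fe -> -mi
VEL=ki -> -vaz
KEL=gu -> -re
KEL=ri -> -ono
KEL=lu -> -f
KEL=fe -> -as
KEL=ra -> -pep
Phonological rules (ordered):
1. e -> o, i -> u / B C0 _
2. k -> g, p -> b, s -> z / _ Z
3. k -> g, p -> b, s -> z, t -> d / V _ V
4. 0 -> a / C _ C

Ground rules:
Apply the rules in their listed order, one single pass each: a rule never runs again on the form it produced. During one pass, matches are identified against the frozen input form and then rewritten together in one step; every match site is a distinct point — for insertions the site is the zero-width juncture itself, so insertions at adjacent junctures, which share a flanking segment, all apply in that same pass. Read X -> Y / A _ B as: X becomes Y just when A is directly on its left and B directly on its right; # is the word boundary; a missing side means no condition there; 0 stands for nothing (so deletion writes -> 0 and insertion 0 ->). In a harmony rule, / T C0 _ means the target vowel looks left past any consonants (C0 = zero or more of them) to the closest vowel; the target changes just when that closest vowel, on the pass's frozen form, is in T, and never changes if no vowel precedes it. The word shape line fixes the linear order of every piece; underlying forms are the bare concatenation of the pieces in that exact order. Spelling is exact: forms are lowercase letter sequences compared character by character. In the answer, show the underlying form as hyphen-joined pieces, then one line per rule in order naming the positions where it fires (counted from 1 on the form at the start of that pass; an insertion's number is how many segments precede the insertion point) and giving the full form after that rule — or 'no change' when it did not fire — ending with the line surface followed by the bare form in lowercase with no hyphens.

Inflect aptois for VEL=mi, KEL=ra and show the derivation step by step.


underlying: aptois-gu-pep
1. e -> o, i -> u / B C0 _: fires at position(s) 5, 10: aptousgupop
2. k -> g, p -> b, s -> z / _ Z: fires at position(s) 6: aptouzgupop
3. k -> g, p -> b, s -> z, t -> d / V _ V: fires at position(s) 9: aptouzgubop
4. 0 -> a / C _ C: inserts after position(s) 2, 6: apatouzagubop
surface: apatouzagubop


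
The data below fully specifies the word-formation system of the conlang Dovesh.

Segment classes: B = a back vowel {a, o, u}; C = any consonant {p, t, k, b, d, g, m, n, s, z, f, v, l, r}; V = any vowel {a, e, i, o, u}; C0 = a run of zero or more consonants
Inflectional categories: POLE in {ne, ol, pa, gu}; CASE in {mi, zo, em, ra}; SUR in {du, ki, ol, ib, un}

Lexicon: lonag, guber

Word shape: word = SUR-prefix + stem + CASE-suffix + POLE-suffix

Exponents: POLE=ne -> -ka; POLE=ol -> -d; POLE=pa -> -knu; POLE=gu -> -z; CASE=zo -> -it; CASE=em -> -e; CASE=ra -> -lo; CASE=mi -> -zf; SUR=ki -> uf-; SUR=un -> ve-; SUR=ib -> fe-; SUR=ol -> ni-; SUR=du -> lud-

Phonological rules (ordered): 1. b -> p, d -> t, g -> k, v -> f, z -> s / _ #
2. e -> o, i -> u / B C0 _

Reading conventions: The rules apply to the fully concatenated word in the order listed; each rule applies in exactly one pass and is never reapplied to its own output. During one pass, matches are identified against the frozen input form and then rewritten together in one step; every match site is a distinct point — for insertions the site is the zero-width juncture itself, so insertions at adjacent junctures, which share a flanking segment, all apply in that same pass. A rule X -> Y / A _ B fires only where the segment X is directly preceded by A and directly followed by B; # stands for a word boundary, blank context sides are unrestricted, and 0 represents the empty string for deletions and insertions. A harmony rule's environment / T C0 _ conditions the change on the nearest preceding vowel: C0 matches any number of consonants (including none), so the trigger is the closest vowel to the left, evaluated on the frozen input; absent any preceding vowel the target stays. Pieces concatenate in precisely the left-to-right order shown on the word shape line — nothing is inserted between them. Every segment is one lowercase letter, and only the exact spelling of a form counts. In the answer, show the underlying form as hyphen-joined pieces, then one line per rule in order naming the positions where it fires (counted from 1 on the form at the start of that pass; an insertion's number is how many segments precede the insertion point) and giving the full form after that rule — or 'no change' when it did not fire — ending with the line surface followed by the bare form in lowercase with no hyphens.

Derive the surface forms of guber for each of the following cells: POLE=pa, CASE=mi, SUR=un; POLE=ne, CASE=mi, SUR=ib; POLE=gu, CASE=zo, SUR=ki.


cell POLE=pa, CASE=mi, SUR=un:
underlying: ve-guber-zf-knu
1. b -> p, d -> t, g -> k, v -> f, z -> s / _ #: no change
2. e -> o, i -> u / B C0 _: fires at position(s) 6: veguborzfknu
surface: veguborzfknu

cell POLE=ne, CASE=mi, SUR=ib:
underlying: fe-guber-zf-ka
1. b -> p, d -> t, g -> k, v -> f, z -> s / _ #: no change
2. e -> o, i -> u / B C0 _: fires at position(s) 6: feguborzfka
surface: feguborzfka

cell POLE=gu, CASE=zo, SUR=ki:
underlying: uf-guber-it-z
1. b -> p, d -> t, g -> k, v -> f, z -> s / _ #: fires at position(s) 10: ufguberits
2. e -> o, i -> u / B C0 _: fires at position(s) 6: ufguborits
surface: ufguborits


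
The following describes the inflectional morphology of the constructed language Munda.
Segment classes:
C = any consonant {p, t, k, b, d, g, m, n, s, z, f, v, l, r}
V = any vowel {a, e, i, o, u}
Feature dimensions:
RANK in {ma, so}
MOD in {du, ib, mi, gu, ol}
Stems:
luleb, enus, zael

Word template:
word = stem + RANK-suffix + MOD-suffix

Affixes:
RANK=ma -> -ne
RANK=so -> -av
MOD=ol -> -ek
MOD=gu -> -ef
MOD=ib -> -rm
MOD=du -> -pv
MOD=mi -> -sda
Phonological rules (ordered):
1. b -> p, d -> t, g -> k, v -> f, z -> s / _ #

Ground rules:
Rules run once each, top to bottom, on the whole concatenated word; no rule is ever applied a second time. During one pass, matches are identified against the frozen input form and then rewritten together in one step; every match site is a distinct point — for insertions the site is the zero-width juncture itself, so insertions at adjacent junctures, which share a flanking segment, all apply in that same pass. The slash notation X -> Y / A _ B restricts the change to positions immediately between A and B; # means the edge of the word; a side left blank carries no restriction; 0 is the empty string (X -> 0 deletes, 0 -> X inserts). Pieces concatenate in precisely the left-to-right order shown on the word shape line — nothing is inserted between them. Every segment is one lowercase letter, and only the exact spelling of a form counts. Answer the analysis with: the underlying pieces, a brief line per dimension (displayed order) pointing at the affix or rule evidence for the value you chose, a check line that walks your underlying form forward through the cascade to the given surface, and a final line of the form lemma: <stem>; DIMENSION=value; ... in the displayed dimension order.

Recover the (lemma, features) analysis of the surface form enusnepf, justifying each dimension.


underlying: enus-ne-pv
RANK=ma - signalled by the affix -ne
MOD=du - signalled by the affix -pv
check: enusnepv -> enusnepf
lemma: enus; RANK=ma; MOD=du


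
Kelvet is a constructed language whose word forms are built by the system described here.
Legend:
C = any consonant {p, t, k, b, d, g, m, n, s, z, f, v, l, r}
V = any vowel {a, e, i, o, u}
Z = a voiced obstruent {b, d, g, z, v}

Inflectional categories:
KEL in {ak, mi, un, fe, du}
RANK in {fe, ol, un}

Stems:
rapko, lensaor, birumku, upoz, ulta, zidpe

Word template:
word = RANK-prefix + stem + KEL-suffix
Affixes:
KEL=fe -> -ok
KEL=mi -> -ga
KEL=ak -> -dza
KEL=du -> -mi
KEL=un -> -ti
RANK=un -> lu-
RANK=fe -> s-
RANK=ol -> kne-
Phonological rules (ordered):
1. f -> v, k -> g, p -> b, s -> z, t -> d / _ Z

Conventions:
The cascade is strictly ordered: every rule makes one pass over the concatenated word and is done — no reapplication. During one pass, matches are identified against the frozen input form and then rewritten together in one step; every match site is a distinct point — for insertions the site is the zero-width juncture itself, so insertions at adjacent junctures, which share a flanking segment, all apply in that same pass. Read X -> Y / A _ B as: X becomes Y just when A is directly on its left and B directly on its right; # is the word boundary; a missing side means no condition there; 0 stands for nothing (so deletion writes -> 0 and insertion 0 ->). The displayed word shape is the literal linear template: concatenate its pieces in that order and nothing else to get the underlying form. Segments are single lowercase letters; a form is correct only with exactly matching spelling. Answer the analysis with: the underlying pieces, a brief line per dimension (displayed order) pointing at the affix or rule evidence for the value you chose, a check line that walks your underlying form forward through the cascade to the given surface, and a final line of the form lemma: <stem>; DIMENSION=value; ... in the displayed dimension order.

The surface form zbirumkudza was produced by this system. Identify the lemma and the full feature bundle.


underlying: s-birumku-dza
KEL=ak - signalled by the affix -dza
RANK=fe - signalled by the affix s-
check: sbirumkudza -> zbirumkudza
lemma: birumku; KEL=ak; RANK=fe


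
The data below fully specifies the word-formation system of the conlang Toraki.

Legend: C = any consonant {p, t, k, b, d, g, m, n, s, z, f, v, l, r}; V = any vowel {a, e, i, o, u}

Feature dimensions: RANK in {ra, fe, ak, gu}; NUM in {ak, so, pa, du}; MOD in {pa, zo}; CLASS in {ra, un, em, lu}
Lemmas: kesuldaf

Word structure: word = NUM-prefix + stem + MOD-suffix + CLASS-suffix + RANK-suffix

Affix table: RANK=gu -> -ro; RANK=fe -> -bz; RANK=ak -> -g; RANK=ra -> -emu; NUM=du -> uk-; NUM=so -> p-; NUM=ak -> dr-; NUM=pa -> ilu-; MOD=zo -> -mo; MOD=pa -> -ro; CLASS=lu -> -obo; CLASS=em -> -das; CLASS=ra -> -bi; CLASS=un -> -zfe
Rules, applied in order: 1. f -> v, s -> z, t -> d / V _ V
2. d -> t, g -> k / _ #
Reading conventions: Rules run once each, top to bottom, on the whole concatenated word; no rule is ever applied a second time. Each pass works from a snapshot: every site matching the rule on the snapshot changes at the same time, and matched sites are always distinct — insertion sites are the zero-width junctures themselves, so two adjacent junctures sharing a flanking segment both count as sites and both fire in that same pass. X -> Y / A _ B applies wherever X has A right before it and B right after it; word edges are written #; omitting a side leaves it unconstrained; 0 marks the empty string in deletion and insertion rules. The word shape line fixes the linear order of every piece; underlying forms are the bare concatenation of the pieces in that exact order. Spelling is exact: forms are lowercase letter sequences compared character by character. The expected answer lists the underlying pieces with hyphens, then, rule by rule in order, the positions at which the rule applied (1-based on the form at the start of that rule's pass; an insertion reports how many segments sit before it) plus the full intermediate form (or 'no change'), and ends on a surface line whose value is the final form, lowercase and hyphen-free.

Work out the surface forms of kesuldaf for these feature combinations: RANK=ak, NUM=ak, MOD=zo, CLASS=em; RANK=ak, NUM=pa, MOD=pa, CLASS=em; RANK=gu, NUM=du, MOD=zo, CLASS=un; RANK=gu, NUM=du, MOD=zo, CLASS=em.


cell RANK=ak, NUM=ak, MOD=zo, CLASS=em:
underlying: dr-kesuldaf-mo-das-g
1. f -> v, s -> z, t -> d / V _ V: fires at position(s) 5: drkezuldafmodasg
2. d -> t, g -> k / _ #: fires at position(s) 16: drkezuldafmodask
surface: drkezuldafmodask

cell RANK=ak, NUM=pa, MOD=pa, CLASS=em:
underlying: ilu-kesuldaf-ro-das-g
1. f -> v, s -> z, t -> d / V _ V: fires at position(s) 6: ilukezuldafrodasg
2. d -> t, g -> k / _ #: fires at position(s) 17: ilukezuldafrodask
surface: ilukezuldafrodask

cell RANK=gu, NUM=du, MOD=zo, CLASS=un:
underlying: uk-kesuldaf-mo-zfe-ro
1. f -> v, s -> z, t -> d / V _ V: fires at position(s) 5: ukkezuldafmozfero
2. d -> t, g -> k / _ #: no change
surface: ukkezuldafmozfero

cell RANK=gu, NUM=du, MOD=zo, CLASS=em:
underlying: uk-kesuldaf-mo-das-ro
1. f -> v, s -> z, t -> d / V _ V: fires at position(s) 5: ukkezuldafmodasro
2. d -> t, g -> k / _ #: no change
surface: ukkezuldafmodasro


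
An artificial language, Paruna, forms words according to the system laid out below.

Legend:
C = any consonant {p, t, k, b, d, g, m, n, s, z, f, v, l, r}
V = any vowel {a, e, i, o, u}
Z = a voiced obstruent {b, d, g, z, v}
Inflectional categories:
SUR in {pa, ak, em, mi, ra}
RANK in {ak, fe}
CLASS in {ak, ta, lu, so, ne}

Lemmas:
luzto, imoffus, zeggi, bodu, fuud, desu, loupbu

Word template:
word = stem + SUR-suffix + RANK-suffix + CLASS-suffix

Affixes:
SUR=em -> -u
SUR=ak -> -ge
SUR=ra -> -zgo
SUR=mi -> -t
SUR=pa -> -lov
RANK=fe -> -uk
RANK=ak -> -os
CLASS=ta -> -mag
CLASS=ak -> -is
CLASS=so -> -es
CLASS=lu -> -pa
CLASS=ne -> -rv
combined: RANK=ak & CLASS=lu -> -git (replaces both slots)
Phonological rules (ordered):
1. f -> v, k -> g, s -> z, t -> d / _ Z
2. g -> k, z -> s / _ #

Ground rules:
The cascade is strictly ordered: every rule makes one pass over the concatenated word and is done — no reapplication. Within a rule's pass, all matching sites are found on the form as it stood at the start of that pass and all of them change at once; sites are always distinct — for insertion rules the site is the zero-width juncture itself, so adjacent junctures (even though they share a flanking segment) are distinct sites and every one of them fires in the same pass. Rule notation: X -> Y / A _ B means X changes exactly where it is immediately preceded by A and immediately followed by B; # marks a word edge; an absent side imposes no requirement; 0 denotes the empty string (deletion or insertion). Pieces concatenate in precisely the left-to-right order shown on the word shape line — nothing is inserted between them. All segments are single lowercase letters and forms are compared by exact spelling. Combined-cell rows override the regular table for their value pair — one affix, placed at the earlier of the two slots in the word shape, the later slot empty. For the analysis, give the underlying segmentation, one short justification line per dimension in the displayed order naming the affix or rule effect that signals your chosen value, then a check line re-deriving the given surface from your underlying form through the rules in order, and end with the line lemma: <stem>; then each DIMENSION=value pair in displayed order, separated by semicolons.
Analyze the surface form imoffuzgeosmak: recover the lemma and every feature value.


underlying: imoffus-ge-os-mag
SUR=ak - signalled by the affix -ge
RANK=ak - signalled by the affix -os
CLASS=ta - signalled by the affix -mag
check: imoffusgeosmag -> imoffuzgeosmag -> imoffuzgeosmak
lemma: imoffus; SUR=ak; RANK=ak; CLASS=ta


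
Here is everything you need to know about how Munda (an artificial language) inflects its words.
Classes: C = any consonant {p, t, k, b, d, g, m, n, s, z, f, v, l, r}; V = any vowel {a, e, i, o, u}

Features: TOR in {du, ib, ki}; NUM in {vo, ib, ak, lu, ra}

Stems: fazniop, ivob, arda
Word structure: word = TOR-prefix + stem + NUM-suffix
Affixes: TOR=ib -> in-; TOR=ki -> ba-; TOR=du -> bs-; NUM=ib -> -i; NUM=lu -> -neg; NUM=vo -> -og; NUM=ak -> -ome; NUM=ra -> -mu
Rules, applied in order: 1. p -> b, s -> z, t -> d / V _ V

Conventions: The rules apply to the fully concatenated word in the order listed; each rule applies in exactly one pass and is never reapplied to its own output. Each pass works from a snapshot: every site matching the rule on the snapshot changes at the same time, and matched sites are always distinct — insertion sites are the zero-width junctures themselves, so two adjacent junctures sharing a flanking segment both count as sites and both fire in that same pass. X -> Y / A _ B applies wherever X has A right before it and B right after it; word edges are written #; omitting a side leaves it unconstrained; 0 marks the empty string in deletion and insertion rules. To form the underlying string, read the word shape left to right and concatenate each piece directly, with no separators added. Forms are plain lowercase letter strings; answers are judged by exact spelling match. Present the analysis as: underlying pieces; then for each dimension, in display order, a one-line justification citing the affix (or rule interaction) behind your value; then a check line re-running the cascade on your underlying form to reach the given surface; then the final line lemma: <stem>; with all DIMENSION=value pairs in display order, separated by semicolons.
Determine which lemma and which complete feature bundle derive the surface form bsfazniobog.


underlying: bs-fazniop-og
TOR=du - signalled by the affix bs-
NUM=vo - signalled by the affix -og
check: bsfazniopog -> bsfazniobog
lemma: fazniop; TOR=du; NUM=vo
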